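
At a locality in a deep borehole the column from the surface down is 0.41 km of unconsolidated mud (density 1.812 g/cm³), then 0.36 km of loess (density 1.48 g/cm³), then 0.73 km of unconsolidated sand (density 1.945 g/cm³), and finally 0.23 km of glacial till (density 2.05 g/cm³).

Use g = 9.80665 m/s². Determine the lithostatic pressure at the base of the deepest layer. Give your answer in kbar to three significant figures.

0.311 kbar

unconsolidated mud: 1812 kg/m³ × 9.80665 m/s² × 410 m = 7.286×10^6 Pa = 0.07286 kbar
loess: 1480 kg/m³ × 9.80665 m/s² × 360 m = 5.225×10^6 Pa = 0.05225 kbar
unconsolidated sand: 1945 kg/m³ × 9.80665 m/s² × 730 m = 1.392×10^7 Pa = 0.1392 kbar
glacial till: 2050 kg/m³ × 9.80665 m/s² × 230 m = 4.624×10^6 Pa = 0.04624 kbar
Total = 0.07286 + 0.05225 + 0.1392 + 0.04624 = 0.31058 kbar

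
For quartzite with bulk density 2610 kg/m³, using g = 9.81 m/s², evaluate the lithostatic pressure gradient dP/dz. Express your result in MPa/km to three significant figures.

25.6 MPa/km

dP/dz = ρg = 2610 kg/m³ × 9.81 m/s² = 25604 Pa/m
= 25604 Pa/m × (1 MPa/km / 1000.0 Pa/m) = 25.604 MPa/km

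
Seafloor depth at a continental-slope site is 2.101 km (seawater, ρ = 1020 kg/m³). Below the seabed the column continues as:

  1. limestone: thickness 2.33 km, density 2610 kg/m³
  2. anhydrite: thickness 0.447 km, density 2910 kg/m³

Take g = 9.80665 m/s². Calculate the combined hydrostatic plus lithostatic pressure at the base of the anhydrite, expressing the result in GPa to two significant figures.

0.093 GPa

seawater: 1020 kg/m³ × 9.80665 m/s² × 2101 m = 2.102×10^7 Pa = 0.02102 GPa
limestone: 2610 kg/m³ × 9.80665 m/s² × 2330 m = 5.964×10^7 Pa = 0.05964 GPa
anhydrite: 2910 kg/m³ × 9.80665 m/s² × 447 m = 1.276×10^7 Pa = 0.01276 GPa
Total = 0.02102 + 0.05964 + 0.01276 = 0.093409 GPa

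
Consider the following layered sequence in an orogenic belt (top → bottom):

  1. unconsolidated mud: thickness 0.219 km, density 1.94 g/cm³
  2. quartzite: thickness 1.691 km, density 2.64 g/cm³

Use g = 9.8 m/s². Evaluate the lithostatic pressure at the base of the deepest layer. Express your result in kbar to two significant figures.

0.48 kbar

unconsolidated mud: 1940 kg/m³ × 9.8 m/s² × 219 m = 4.164×10^6 Pa = 0.04164 kbar
quartzite: 2640 kg/m³ × 9.8 m/s² × 1691 m = 4.375×10^7 Pa = 0.4375 kbar
Total = 0.04164 + 0.4375 = 0.47913 kbar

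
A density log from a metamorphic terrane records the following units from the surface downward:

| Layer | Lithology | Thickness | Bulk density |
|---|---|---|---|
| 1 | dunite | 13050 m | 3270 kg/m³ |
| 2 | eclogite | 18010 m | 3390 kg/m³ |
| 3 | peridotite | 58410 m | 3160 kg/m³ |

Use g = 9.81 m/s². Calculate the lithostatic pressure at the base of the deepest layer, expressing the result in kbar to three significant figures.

dunite: 3270 kg/m³ × 9.81 m/s² × 13050 m = 4.186×10^8 Pa = 4.186 kbar
eclogite: 3390 kg/m³ × 9.81 m/s² × 18010 m = 5.989×10^8 Pa = 5.989 kbar
peridotite: 3160 kg/m³ × 9.81 m/s² × 58410 m = 1.811×10^9 Pa = 18.11 kbar
Total = 4.186 + 5.989 + 18.11 = 28.283 kbar

28.3 kbar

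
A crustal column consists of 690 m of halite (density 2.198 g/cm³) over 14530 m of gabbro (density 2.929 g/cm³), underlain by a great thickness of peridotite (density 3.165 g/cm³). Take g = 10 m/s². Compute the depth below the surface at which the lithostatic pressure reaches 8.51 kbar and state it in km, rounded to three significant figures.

28.2 km

Pressure at base of upper layers: 2198×10×690 + 2929×10×14530 = 4.407×10^8 Pa = 4.407 kbar
Remaining pressure to be supplied by peridotite: 8.510×10^8 − 4.407×10^8 = 4.103×10^8 Pa
Additional depth in peridotite = 4.103×10^8 Pa / (3165 kg/m³ × 10 m/s²) = 12962 m
Total depth = 15220 m + 12962 m = 28182 m
= 28.182 km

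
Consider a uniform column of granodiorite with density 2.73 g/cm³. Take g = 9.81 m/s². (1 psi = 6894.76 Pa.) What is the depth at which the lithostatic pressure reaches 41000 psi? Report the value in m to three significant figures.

10600 m

h = P/(ρg) = 41000 psi / (2730 kg/m³ × 9.81 m/s²) = 2.827×10^8 Pa / 26781 Pa/m = 10555 m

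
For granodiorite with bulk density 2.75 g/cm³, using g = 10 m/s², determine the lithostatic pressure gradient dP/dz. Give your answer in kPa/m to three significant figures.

27.5 kPa/m

dP/dz = ρg = 2750 kg/m³ × 10 m/s² = 27500 Pa/m
= 27500 Pa/m × (1 kPa/m / 1000.0 Pa/m) = 27.500 kPa/m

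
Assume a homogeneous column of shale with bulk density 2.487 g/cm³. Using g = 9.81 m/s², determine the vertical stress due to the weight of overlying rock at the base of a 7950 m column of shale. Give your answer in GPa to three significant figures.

shale: 2487 kg/m³ × 9.81 m/s² × 7950 m = 1.940×10^8 Pa = 0.1940 GPa

0.194 GPa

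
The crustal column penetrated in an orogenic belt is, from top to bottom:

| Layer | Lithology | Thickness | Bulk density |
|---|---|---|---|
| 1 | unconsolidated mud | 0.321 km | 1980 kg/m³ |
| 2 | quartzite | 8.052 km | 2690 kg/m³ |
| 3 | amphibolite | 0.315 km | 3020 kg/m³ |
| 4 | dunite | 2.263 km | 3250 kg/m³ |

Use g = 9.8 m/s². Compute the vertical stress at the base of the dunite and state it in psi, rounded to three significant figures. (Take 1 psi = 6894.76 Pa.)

43500 psi

unconsolidated mud: 1980 kg/m³ × 9.8 m/s² × 321 m = 6.229×10^6 Pa = 903.4 psi
quartzite: 2690 kg/m³ × 9.8 m/s² × 8052 m = 2.123×10^8 Pa = 30787 psi
amphibolite: 3020 kg/m³ × 9.8 m/s² × 315 m = 9.323×10^6 Pa = 1352 psi
dunite: 3250 kg/m³ × 9.8 m/s² × 2263 m = 7.208×10^7 Pa = 10454 psi
Total = 903.4 + 30787 + 1352 + 10454 = 43496 psi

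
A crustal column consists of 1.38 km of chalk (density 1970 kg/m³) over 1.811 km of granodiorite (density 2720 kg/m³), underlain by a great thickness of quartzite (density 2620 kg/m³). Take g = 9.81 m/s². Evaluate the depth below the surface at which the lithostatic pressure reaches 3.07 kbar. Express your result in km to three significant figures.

12.2 km

Pressure at base of upper layers: 1970×9.81×1380 + 2720×9.81×1811 = 7.499×10^7 Pa = 0.7499 kbar
Remaining pressure to be supplied by quartzite: 3.070×10^8 − 7.499×10^7 = 2.320×10^8 Pa
Additional depth in quartzite = 2.320×10^8 Pa / (2620 kg/m³ × 9.81 m/s²) = 9026.7 m
Total depth = 3191 m + 9026.7 m = 12218 m
= 12.218 km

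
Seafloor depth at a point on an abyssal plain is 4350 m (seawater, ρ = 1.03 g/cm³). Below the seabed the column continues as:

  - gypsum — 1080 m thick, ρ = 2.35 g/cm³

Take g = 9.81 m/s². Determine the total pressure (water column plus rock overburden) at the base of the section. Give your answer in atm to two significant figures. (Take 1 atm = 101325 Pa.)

680 atm

seawater: 1030 kg/m³ × 9.81 m/s² × 4350 m = 4.395×10^7 Pa = 433.8 atm
gypsum: 2350 kg/m³ × 9.81 m/s² × 1080 m = 2.490×10^7 Pa = 245.7 atm
Total = 433.8 + 245.7 = 679.51 atm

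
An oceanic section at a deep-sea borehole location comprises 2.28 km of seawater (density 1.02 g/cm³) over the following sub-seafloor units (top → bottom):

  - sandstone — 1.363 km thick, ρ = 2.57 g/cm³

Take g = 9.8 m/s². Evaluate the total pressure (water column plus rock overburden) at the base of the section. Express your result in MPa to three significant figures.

57.1 MPa

seawater: 1020 kg/m³ × 9.8 m/s² × 2280 m = 2.279×10^7 Pa = 22.79 MPa
sandstone: 2570 kg/m³ × 9.8 m/s² × 1363 m = 3.433×10^7 Pa = 34.33 MPa
Total = 22.79 + 34.33 = 57.119 MPa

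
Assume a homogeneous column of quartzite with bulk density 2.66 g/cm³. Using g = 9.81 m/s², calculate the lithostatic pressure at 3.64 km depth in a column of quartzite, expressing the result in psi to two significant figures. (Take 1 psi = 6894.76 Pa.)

quartzite: 2660 kg/m³ × 9.81 m/s² × 3640 m = 9.498×10^7 Pa = 13776 psi

14000 psi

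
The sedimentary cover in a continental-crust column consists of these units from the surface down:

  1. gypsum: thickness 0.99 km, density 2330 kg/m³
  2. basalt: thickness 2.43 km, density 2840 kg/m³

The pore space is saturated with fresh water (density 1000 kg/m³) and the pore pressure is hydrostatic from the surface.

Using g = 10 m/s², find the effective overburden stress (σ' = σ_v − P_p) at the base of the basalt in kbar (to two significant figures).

0.58 kbar

Overburden (lithostatic) stress σ_v:
gypsum: 2330 kg/m³ × 10 m/s² × 990 m = 2.307×10^7 Pa = 23.07 MPa
basalt: 2840 kg/m³ × 10 m/s² × 2430 m = 6.901×10^7 Pa = 69.01 MPa
Total = 23.07 + 69.01 = 92.079 MPa
Pore pressure P_p = 1000 kg/m³ × 10 m/s² × 3420 m = 3.420×10^7 Pa = 34.20 MPa
Effective stress σ' = σ_v − P_p = 92.08 − 34.20 = 57.879 MPa = 0.57879 kbar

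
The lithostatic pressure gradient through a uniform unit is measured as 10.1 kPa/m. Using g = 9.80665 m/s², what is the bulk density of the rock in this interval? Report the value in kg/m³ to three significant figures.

ρ = (dP/dz)/g = 10.1 kPa/m / 9.80665 m/s² = 10100 Pa/m / 9.80665 m/s² = 1029.9 kg/m³

1030 kg/m³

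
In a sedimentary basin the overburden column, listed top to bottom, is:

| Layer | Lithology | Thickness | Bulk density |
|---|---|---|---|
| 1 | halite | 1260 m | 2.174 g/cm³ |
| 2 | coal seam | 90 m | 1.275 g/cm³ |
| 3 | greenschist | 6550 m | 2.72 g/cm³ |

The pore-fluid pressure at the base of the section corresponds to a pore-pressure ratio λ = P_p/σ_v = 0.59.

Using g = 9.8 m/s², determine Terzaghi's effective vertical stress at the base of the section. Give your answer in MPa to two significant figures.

Overburden (lithostatic) stress σ_v:
halite: 2174 kg/m³ × 9.8 m/s² × 1260 m = 2.684×10^7 Pa = 26.84 MPa
coal seam: 1275 kg/m³ × 9.8 m/s² × 90 m = 1.125×10^6 Pa = 1.125 MPa
greenschist: 2720 kg/m³ × 9.8 m/s² × 6550 m = 1.746×10^8 Pa = 174.6 MPa
Total = 26.84 + 1.125 + 174.6 = 202.57 MPa
Pore pressure P_p = λ·σ_v = 0.59 × 202.6 MPa = 119.5 MPa
Effective stress σ' = σ_v − P_p = 202.6 − 119.5 = 83.052 MPa

83 MPa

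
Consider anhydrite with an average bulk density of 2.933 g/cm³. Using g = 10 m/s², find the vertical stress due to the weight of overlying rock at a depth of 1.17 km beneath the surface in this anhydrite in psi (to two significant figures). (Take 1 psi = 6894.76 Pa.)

anhydrite: 2933 kg/m³ × 10 m/s² × 1170 m = 3.432×10^7 Pa = 4977 psi

5000 psi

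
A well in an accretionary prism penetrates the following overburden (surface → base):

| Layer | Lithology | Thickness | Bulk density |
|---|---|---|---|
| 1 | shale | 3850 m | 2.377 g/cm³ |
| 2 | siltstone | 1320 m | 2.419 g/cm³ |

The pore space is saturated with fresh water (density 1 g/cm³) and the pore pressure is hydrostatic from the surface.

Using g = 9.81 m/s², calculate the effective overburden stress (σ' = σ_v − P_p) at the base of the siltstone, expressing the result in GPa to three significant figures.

Overburden (lithostatic) stress σ_v:
shale: 2377 kg/m³ × 9.81 m/s² × 3850 m = 8.978×10^7 Pa = 89.78 MPa
siltstone: 2419 kg/m³ × 9.81 m/s² × 1320 m = 3.132×10^7 Pa = 31.32 MPa
Total = 89.78 + 31.32 = 121.10 MPa
Pore pressure P_p = 1000 kg/m³ × 9.81 m/s² × 5170 m = 5.072×10^7 Pa = 50.72 MPa
Effective stress σ' = σ_v − P_p = 121.1 − 50.72 = 70.382 MPa = 0.070382 GPa

0.0704 GPa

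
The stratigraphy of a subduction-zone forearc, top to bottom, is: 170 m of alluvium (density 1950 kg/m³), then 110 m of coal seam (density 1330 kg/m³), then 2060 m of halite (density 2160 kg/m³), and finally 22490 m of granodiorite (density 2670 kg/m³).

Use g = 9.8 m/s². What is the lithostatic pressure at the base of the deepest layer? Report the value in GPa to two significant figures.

alluvium: 1950 kg/m³ × 9.8 m/s² × 170 m = 3.249×10^6 Pa = 3.249×10^-3 GPa
coal seam: 1330 kg/m³ × 9.8 m/s² × 110 m = 1.434×10^6 Pa = 1.434×10^-3 GPa
halite: 2160 kg/m³ × 9.8 m/s² × 2060 m = 4.361×10^7 Pa = 0.04361 GPa
granodiorite: 2670 kg/m³ × 9.8 m/s² × 22490 m = 5.885×10^8 Pa = 0.5885 GPa
Total = 3.249×10^-3 + 1.434×10^-3 + 0.04361 + 0.5885 = 0.63676 GPa

0.64 GPa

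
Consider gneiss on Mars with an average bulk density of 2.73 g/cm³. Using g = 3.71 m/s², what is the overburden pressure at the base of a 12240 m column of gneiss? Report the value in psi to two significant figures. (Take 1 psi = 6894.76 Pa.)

gneiss: 2730 kg/m³ × 3.71 m/s² × 12240 m = 1.240×10^8 Pa = 17980 psi

18000 psi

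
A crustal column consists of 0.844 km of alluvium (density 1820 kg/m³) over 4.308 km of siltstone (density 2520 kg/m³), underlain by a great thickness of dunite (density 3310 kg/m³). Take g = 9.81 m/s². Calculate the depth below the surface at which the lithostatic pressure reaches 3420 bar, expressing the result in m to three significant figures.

11900 m

Pressure at base of upper layers: 1820×9.81×844 + 2520×9.81×4308 = 1.216×10^8 Pa = 1216 bar
Remaining pressure to be supplied by dunite: 3.420×10^8 − 1.216×10^8 = 2.204×10^8 Pa
Additional depth in dunite = 2.204×10^8 Pa / (3310 kg/m³ × 9.81 m/s²) = 6788.6 m
Total depth = 5152 m + 6788.6 m = 11941 m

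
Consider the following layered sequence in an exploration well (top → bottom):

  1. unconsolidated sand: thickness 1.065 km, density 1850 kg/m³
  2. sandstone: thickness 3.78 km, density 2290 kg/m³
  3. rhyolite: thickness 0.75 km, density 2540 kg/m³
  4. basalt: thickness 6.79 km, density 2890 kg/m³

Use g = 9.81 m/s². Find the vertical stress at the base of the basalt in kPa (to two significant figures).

320000 kPa

unconsolidated sand: 1850 kg/m³ × 9.81 m/s² × 1065 m = 1.933×10^7 Pa = 19328 kPa
sandstone: 2290 kg/m³ × 9.81 m/s² × 3780 m = 8.492×10^7 Pa = 84917 kPa
rhyolite: 2540 kg/m³ × 9.81 m/s² × 750 m = 1.869×10^7 Pa = 18688 kPa
basalt: 2890 kg/m³ × 9.81 m/s² × 6790 m = 1.925×10^8 Pa = 1.925×10^5 kPa
Total = 19328 + 84917 + 18688 + 1.925×10^5 = 3.1544×10^5 kPa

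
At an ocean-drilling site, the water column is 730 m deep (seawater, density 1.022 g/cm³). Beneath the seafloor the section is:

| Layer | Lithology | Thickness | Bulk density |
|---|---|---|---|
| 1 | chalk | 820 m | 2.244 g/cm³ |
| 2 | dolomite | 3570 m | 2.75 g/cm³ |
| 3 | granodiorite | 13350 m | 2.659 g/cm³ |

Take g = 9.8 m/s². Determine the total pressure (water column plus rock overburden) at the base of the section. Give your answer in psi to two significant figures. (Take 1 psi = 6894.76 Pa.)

68000 psi

seawater: 1022 kg/m³ × 9.8 m/s² × 730 m = 7.311×10^6 Pa = 1060 psi
chalk: 2244 kg/m³ × 9.8 m/s² × 820 m = 1.803×10^7 Pa = 2615 psi
dolomite: 2750 kg/m³ × 9.8 m/s² × 3570 m = 9.621×10^7 Pa = 13954 psi
granodiorite: 2659 kg/m³ × 9.8 m/s² × 13350 m = 3.479×10^8 Pa = 50455 psi
Total = 1060 + 2615 + 13954 + 50455 = 68085 psi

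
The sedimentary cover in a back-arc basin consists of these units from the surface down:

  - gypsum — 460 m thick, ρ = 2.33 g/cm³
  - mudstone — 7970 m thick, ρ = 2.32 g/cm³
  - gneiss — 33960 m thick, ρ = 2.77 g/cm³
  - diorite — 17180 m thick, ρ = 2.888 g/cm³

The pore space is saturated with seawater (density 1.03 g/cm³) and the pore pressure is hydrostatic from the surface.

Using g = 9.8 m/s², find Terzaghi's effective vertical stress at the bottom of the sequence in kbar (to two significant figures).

10 kbar

Overburden (lithostatic) stress σ_v:
gypsum: 2330 kg/m³ × 9.8 m/s² × 460 m = 1.050×10^7 Pa = 10.50 MPa
mudstone: 2320 kg/m³ × 9.8 m/s² × 7970 m = 1.812×10^8 Pa = 181.2 MPa
gneiss: 2770 kg/m³ × 9.8 m/s² × 33960 m = 9.219×10^8 Pa = 921.9 MPa
diorite: 2888 kg/m³ × 9.8 m/s² × 17180 m = 4.862×10^8 Pa = 486.2 MPa
Total = 10.50 + 181.2 + 921.9 + 486.2 = 1599.8 MPa
Pore pressure P_p = 1030 kg/m³ × 9.8 m/s² × 59570 m = 6.013×10^8 Pa = 601.3 MPa
Effective stress σ' = σ_v − P_p = 1600 − 601.3 = 998.52 MPa = 9.9852 kbar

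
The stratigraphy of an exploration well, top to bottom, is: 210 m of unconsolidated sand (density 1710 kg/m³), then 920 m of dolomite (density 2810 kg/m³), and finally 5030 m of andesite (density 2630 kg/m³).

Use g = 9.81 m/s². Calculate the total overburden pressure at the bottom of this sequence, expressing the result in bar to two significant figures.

1600 bar

unconsolidated sand: 1710 kg/m³ × 9.81 m/s² × 210 m = 3.523×10^6 Pa = 35.23 bar
dolomite: 2810 kg/m³ × 9.81 m/s² × 920 m = 2.536×10^7 Pa = 253.6 bar
andesite: 2630 kg/m³ × 9.81 m/s² × 5030 m = 1.298×10^8 Pa = 1298 bar
Total = 35.23 + 253.6 + 1298 = 1586.6 bar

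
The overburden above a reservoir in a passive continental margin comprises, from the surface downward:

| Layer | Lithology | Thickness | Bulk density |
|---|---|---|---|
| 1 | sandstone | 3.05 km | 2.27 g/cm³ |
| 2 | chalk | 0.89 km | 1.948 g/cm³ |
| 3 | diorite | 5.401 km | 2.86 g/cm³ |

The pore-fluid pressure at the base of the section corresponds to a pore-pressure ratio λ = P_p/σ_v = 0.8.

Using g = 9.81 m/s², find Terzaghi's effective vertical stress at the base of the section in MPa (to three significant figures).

47.3 MPa

Overburden (lithostatic) stress σ_v:
sandstone: 2270 kg/m³ × 9.81 m/s² × 3050 m = 6.792×10^7 Pa = 67.92 MPa
chalk: 1948 kg/m³ × 9.81 m/s² × 890 m = 1.701×10^7 Pa = 17.01 MPa
diorite: 2860 kg/m³ × 9.81 m/s² × 5401 m = 1.515×10^8 Pa = 151.5 MPa
Total = 67.92 + 17.01 + 151.5 = 236.46 MPa
Pore pressure P_p = λ·σ_v = 0.8 × 236.5 MPa = 189.2 MPa
Effective stress σ' = σ_v − P_p = 236.5 − 189.2 = 47.292 MPa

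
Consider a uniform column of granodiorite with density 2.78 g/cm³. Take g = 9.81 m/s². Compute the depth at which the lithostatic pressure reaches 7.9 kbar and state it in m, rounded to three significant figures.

h = P/(ρg) = 7.9 kbar / (2780 kg/m³ × 9.81 m/s²) = 7.900×10^8 Pa / 27272 Pa/m = 28968 m

29000 m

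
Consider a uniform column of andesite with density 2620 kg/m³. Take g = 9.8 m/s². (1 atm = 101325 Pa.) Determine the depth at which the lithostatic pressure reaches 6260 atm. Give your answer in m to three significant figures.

24700 m

h = P/(ρg) = 6260 atm / (2620 kg/m³ × 9.8 m/s²) = 6.343×10^8 Pa / 25676 Pa/m = 24704 m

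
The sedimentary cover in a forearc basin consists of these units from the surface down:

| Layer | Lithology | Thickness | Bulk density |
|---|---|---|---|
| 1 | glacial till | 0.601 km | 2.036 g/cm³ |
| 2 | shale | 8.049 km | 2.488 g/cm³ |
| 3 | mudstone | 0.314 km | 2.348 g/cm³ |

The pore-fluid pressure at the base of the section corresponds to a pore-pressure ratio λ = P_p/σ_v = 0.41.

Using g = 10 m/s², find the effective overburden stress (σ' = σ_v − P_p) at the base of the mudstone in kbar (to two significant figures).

1.3 kbar

Overburden (lithostatic) stress σ_v:
glacial till: 2036 kg/m³ × 10 m/s² × 601 m = 1.224×10^7 Pa = 12.24 MPa
shale: 2488 kg/m³ × 10 m/s² × 8049 m = 2.003×10^8 Pa = 200.3 MPa
mudstone: 2348 kg/m³ × 10 m/s² × 314 m = 7.373×10^6 Pa = 7.373 MPa
Total = 12.24 + 200.3 + 7.373 = 219.87 MPa
Pore pressure P_p = λ·σ_v = 0.41 × 219.9 MPa = 90.15 MPa
Effective stress σ' = σ_v − P_p = 219.9 − 90.15 = 129.72 MPa = 1.2972 kbar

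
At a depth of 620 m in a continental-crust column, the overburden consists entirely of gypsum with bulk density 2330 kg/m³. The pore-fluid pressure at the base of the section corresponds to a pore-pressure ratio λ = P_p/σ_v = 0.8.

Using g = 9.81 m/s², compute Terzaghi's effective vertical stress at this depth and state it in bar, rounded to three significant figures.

Overburden (lithostatic) stress σ_v:
gypsum: 2330 kg/m³ × 9.81 m/s² × 620 m = 1.417×10^7 Pa = 14.17 MPa
Pore pressure P_p = λ·σ_v = 0.8 × 14.17 MPa = 11.34 MPa
Effective stress σ' = σ_v − P_p = 14.17 − 11.34 = 2.8343 MPa = 28.343 bar

28.3 bar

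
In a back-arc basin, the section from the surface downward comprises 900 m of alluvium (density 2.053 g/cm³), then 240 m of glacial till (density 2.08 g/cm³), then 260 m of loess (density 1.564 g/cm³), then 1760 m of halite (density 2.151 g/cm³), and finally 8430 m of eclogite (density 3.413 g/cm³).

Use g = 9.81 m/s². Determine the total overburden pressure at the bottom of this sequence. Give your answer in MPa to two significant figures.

alluvium: 2053 kg/m³ × 9.81 m/s² × 900 m = 1.813×10^7 Pa = 18.13 MPa
glacial till: 2080 kg/m³ × 9.81 m/s² × 240 m = 4.897×10^6 Pa = 4.897 MPa
loess: 1564 kg/m³ × 9.81 m/s² × 260 m = 3.989×10^6 Pa = 3.989 MPa
halite: 2151 kg/m³ × 9.81 m/s² × 1760 m = 3.714×10^7 Pa = 37.14 MPa
eclogite: 3413 kg/m³ × 9.81 m/s² × 8430 m = 2.822×10^8 Pa = 282.2 MPa
Total = 18.13 + 4.897 + 3.989 + 37.14 + 282.2 = 346.40 MPa

350 MPa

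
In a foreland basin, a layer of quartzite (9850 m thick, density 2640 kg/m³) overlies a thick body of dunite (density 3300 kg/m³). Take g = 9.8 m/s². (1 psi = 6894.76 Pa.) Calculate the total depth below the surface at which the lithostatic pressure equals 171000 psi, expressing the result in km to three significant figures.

38.4 km

Pressure at base of upper layers: 2640×9.8×9850 = 2.548×10^8 Pa = 36961 psi
Remaining pressure to be supplied by dunite: 1.179×10^9 − 2.548×10^8 = 9.242×10^8 Pa
Additional depth in dunite = 9.242×10^8 Pa / (3300 kg/m³ × 9.8 m/s²) = 28577 m
Total depth = 9850 m + 28577 m = 38427 m
= 38.427 km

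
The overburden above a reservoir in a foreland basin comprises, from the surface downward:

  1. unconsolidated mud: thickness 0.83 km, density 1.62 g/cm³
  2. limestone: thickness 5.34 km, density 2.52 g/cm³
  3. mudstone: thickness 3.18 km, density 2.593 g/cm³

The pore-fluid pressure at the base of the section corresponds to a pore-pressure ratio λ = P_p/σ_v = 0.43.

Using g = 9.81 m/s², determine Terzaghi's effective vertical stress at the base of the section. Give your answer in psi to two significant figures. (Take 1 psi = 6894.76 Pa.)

19000 psi

Overburden (lithostatic) stress σ_v:
unconsolidated mud: 1620 kg/m³ × 9.81 m/s² × 830 m = 1.319×10^7 Pa = 13.19 MPa
limestone: 2520 kg/m³ × 9.81 m/s² × 5340 m = 1.320×10^8 Pa = 132.0 MPa
mudstone: 2593 kg/m³ × 9.81 m/s² × 3180 m = 8.089×10^7 Pa = 80.89 MPa
Total = 13.19 + 132.0 + 80.89 = 226.09 MPa
Pore pressure P_p = λ·σ_v = 0.43 × 226.1 MPa = 97.22 MPa
Effective stress σ' = σ_v − P_p = 226.1 − 97.22 = 128.87 MPa = 18691 psi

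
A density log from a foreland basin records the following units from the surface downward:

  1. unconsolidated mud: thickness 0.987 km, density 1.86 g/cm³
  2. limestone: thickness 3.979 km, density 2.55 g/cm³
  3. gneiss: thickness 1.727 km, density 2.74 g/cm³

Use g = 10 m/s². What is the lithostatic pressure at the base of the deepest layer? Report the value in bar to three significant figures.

unconsolidated mud: 1860 kg/m³ × 10 m/s² × 987 m = 1.836×10^7 Pa = 183.6 bar
limestone: 2550 kg/m³ × 10 m/s² × 3979 m = 1.015×10^8 Pa = 1015 bar
gneiss: 2740 kg/m³ × 10 m/s² × 1727 m = 4.732×10^7 Pa = 473.2 bar
Total = 183.6 + 1015 + 473.2 = 1671.4 bar

1670 bar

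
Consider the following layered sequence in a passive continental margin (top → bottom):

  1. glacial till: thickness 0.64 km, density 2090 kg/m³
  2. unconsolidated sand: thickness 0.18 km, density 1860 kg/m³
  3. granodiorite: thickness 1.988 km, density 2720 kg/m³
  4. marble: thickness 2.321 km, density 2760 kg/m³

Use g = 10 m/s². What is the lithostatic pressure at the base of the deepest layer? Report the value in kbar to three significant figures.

1.35 kbar

glacial till: 2090 kg/m³ × 10 m/s² × 640 m = 1.338×10^7 Pa = 0.1338 kbar
unconsolidated sand: 1860 kg/m³ × 10 m/s² × 180 m = 3.348×10^6 Pa = 0.03348 kbar
granodiorite: 2720 kg/m³ × 10 m/s² × 1988 m = 5.407×10^7 Pa = 0.5407 kbar
marble: 2760 kg/m³ × 10 m/s² × 2321 m = 6.406×10^7 Pa = 0.6406 kbar
Total = 0.1338 + 0.03348 + 0.5407 + 0.6406 = 1.3486 kbar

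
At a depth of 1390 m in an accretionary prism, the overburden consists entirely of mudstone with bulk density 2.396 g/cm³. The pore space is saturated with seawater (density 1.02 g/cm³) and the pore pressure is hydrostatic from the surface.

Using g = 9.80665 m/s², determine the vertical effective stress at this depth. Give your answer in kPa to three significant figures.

Overburden (lithostatic) stress σ_v:
mudstone: 2396 kg/m³ × 9.80665 m/s² × 1390 m = 3.266×10^7 Pa = 32.66 MPa
Pore pressure P_p = 1020 kg/m³ × 9.80665 m/s² × 1390 m = 1.390×10^7 Pa = 13.90 MPa
Effective stress σ' = σ_v − P_p = 32.66 − 13.90 = 18.757 MPa = 18757 kPa

18800 kPa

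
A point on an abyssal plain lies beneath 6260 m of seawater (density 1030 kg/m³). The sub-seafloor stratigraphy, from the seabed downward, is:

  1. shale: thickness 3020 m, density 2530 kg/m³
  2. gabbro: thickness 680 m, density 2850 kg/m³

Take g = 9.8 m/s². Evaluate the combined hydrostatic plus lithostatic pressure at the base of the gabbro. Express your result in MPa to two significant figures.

seawater: 1030 kg/m³ × 9.8 m/s² × 6260 m = 6.319×10^7 Pa = 63.19 MPa
shale: 2530 kg/m³ × 9.8 m/s² × 3020 m = 7.488×10^7 Pa = 74.88 MPa
gabbro: 2850 kg/m³ × 9.8 m/s² × 680 m = 1.899×10^7 Pa = 18.99 MPa
Total = 63.19 + 74.88 + 18.99 = 157.06 MPa

160 MPa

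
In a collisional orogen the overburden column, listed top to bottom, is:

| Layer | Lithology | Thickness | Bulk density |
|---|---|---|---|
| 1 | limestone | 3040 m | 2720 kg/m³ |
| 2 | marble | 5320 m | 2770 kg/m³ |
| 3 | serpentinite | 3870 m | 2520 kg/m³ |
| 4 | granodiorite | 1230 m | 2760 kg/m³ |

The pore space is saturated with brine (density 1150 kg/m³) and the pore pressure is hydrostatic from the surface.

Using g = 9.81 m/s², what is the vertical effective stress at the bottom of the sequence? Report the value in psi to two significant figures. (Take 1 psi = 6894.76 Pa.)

Overburden (lithostatic) stress σ_v:
limestone: 2720 kg/m³ × 9.81 m/s² × 3040 m = 8.112×10^7 Pa = 81.12 MPa
marble: 2770 kg/m³ × 9.81 m/s² × 5320 m = 1.446×10^8 Pa = 144.6 MPa
serpentinite: 2520 kg/m³ × 9.81 m/s² × 3870 m = 9.567×10^7 Pa = 95.67 MPa
granodiorite: 2760 kg/m³ × 9.81 m/s² × 1230 m = 3.330×10^7 Pa = 33.30 MPa
Total = 81.12 + 144.6 + 95.67 + 33.30 = 354.66 MPa
Pore pressure P_p = 1150 kg/m³ × 9.81 m/s² × 13460 m = 1.518×10^8 Pa = 151.8 MPa
Effective stress σ' = σ_v − P_p = 354.7 − 151.8 = 202.81 MPa = 29415 psi

29000 psi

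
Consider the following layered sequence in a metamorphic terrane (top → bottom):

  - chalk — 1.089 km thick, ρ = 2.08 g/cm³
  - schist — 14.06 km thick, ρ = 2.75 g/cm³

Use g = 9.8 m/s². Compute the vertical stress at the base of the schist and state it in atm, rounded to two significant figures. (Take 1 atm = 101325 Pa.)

chalk: 2080 kg/m³ × 9.8 m/s² × 1089 m = 2.220×10^7 Pa = 219.1 atm
schist: 2750 kg/m³ × 9.8 m/s² × 14060 m = 3.789×10^8 Pa = 3740 atm
Total = 219.1 + 3740 = 3958.7 atm

4000 atm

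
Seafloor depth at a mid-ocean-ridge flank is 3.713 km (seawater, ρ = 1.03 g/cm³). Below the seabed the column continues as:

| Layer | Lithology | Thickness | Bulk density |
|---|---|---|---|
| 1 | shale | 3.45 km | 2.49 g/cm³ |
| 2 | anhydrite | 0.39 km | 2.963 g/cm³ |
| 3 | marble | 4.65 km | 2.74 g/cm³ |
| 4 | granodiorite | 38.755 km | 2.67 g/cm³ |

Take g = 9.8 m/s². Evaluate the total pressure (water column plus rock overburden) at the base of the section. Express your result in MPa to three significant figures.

1270 MPa

seawater: 1030 kg/m³ × 9.8 m/s² × 3713 m = 3.748×10^7 Pa = 37.48 MPa
shale: 2490 kg/m³ × 9.8 m/s² × 3450 m = 8.419×10^7 Pa = 84.19 MPa
anhydrite: 2963 kg/m³ × 9.8 m/s² × 390 m = 1.132×10^7 Pa = 11.32 MPa
marble: 2740 kg/m³ × 9.8 m/s² × 4650 m = 1.249×10^8 Pa = 124.9 MPa
granodiorite: 2670 kg/m³ × 9.8 m/s² × 38755 m = 1.014×10^9 Pa = 1014 MPa
Total = 37.48 + 84.19 + 11.32 + 124.9 + 1014 = 1271.9 MPa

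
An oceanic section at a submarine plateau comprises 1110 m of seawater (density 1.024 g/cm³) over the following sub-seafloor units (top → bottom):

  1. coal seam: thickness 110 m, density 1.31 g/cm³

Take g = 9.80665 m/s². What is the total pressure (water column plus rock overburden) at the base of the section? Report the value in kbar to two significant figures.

0.13 kbar

seawater: 1024 kg/m³ × 9.80665 m/s² × 1110 m = 1.115×10^7 Pa = 0.1115 kbar
coal seam: 1310 kg/m³ × 9.80665 m/s² × 110 m = 1.413×10^6 Pa = 0.01413 kbar
Total = 0.1115 + 0.01413 = 0.12560 kbar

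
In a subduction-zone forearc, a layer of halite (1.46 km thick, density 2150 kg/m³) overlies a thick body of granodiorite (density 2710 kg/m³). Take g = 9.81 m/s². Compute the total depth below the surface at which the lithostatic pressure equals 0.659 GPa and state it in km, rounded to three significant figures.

25.1 km

Pressure at base of upper layers: 2150×9.81×1460 = 3.079×10^7 Pa = 0.03079 GPa
Remaining pressure to be supplied by granodiorite: 6.590×10^8 − 3.079×10^7 = 6.282×10^8 Pa
Additional depth in granodiorite = 6.282×10^8 Pa / (2710 kg/m³ × 9.81 m/s²) = 23630 m
Total depth = 1460 m + 23630 m = 25090 m
= 25.090 km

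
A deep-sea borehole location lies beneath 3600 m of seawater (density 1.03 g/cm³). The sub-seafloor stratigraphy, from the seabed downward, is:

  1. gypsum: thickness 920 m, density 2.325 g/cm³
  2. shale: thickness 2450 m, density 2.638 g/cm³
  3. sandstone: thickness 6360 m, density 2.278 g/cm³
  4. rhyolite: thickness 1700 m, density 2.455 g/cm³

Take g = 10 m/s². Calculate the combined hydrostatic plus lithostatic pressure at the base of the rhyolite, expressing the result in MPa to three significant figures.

310 MPa

seawater: 1030 kg/m³ × 10 m/s² × 3600 m = 3.708×10^7 Pa = 37.08 MPa
gypsum: 2325 kg/m³ × 10 m/s² × 920 m = 2.139×10^7 Pa = 21.39 MPa
shale: 2638 kg/m³ × 10 m/s² × 2450 m = 6.463×10^7 Pa = 64.63 MPa
sandstone: 2278 kg/m³ × 10 m/s² × 6360 m = 1.449×10^8 Pa = 144.9 MPa
rhyolite: 2455 kg/m³ × 10 m/s² × 1700 m = 4.173×10^7 Pa = 41.73 MPa
Total = 37.08 + 21.39 + 64.63 + 144.9 + 41.73 = 309.72 MPa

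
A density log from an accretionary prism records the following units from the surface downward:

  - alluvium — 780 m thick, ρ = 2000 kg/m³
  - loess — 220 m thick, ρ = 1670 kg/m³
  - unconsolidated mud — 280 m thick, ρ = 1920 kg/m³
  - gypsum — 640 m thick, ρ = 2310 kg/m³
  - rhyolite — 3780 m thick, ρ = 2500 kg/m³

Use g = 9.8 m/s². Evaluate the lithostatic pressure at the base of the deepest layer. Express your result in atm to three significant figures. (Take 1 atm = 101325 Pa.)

1300 atm

alluvium: 2000 kg/m³ × 9.8 m/s² × 780 m = 1.529×10^7 Pa = 150.9 atm
loess: 1670 kg/m³ × 9.8 m/s² × 220 m = 3.601×10^6 Pa = 35.53 atm
unconsolidated mud: 1920 kg/m³ × 9.8 m/s² × 280 m = 5.268×10^6 Pa = 52.00 atm
gypsum: 2310 kg/m³ × 9.8 m/s² × 640 m = 1.449×10^7 Pa = 143.0 atm
rhyolite: 2500 kg/m³ × 9.8 m/s² × 3780 m = 9.261×10^7 Pa = 914.0 atm
Total = 150.9 + 35.53 + 52.00 + 143.0 + 914.0 = 1295.4 atm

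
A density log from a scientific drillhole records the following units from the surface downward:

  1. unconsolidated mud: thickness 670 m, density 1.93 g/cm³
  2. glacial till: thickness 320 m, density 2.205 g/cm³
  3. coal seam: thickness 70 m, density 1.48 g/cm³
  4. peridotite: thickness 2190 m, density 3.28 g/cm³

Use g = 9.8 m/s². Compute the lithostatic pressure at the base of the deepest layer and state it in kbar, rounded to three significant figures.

0.910 kbar

unconsolidated mud: 1930 kg/m³ × 9.8 m/s² × 670 m = 1.267×10^7 Pa = 0.1267 kbar
glacial till: 2205 kg/m³ × 9.8 m/s² × 320 m = 6.915×10^6 Pa = 0.06915 kbar
coal seam: 1480 kg/m³ × 9.8 m/s² × 70 m = 1.015×10^6 Pa = 0.01015 kbar
peridotite: 3280 kg/m³ × 9.8 m/s² × 2190 m = 7.040×10^7 Pa = 0.7040 kbar
Total = 0.1267 + 0.06915 + 0.01015 + 0.7040 = 0.90998 kbar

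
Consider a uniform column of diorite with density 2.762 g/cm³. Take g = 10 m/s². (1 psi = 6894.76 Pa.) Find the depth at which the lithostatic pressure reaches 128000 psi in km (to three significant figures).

32.0 km

h = P/(ρg) = 128000 psi / (2762 kg/m³ × 10 m/s²) = 8.825×10^8 Pa / 27620 Pa/m = 31953 m
= 31.953 km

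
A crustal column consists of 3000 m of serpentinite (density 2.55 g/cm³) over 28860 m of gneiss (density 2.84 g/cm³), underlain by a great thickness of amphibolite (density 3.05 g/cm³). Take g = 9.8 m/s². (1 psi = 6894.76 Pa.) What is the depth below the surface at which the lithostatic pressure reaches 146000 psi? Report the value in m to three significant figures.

Pressure at base of upper layers: 2550×9.8×3000 + 2840×9.8×28860 = 8.782×10^8 Pa = 1.274×10^5 psi
Remaining pressure to be supplied by amphibolite: 1.007×10^9 − 8.782×10^8 = 1.284×10^8 Pa
Additional depth in amphibolite = 1.284×10^8 Pa / (3050 kg/m³ × 9.8 m/s²) = 4296.9 m
Total depth = 31860 m + 4296.9 m = 36157 m

36200 m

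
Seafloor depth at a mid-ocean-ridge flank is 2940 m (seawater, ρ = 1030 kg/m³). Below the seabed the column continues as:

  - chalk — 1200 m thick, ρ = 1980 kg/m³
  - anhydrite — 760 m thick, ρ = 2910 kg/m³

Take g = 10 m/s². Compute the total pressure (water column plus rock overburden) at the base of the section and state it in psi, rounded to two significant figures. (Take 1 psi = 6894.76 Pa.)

11000 psi

seawater: 1030 kg/m³ × 10 m/s² × 2940 m = 3.028×10^7 Pa = 4392 psi
chalk: 1980 kg/m³ × 10 m/s² × 1200 m = 2.376×10^7 Pa = 3446 psi
anhydrite: 2910 kg/m³ × 10 m/s² × 760 m = 2.212×10^7 Pa = 3208 psi
Total = 4392 + 3446 + 3208 = 11046 psi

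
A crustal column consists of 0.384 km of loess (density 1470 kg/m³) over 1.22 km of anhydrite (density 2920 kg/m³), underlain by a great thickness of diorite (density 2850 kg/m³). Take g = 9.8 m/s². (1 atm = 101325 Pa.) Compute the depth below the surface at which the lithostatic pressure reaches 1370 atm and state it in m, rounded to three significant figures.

Pressure at base of upper layers: 1470×9.8×384 + 2920×9.8×1220 = 4.044×10^7 Pa = 399.1 atm
Remaining pressure to be supplied by diorite: 1.388×10^8 − 4.044×10^7 = 9.837×10^7 Pa
Additional depth in diorite = 9.837×10^7 Pa / (2850 kg/m³ × 9.8 m/s²) = 3522.1 m
Total depth = 1604 m + 3522.1 m = 5126.1 m

5130 m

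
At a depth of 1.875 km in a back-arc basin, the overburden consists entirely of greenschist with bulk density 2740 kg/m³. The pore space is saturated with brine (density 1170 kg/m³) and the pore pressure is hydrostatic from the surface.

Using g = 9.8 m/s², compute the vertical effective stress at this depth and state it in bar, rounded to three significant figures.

Overburden (lithostatic) stress σ_v:
greenschist: 2740 kg/m³ × 9.8 m/s² × 1875 m = 5.035×10^7 Pa = 50.35 MPa
Pore pressure P_p = 1170 kg/m³ × 9.8 m/s² × 1875 m = 2.150×10^7 Pa = 21.50 MPa
Effective stress σ' = σ_v − P_p = 50.35 − 21.50 = 28.849 MPa = 288.49 bar

288 bar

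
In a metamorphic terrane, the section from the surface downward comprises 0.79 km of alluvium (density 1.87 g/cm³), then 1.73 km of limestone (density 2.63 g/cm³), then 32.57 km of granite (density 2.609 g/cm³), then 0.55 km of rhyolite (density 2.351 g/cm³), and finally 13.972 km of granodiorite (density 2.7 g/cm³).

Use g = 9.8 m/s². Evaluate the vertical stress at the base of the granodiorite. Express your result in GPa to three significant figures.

alluvium: 1870 kg/m³ × 9.8 m/s² × 790 m = 1.448×10^7 Pa = 0.01448 GPa
limestone: 2630 kg/m³ × 9.8 m/s² × 1730 m = 4.459×10^7 Pa = 0.04459 GPa
granite: 2609 kg/m³ × 9.8 m/s² × 32570 m = 8.328×10^8 Pa = 0.8328 GPa
rhyolite: 2351 kg/m³ × 9.8 m/s² × 550 m = 1.267×10^7 Pa = 0.01267 GPa
granodiorite: 2700 kg/m³ × 9.8 m/s² × 13972 m = 3.697×10^8 Pa = 0.3697 GPa
Total = 0.01448 + 0.04459 + 0.8328 + 0.01267 + 0.3697 = 1.2742 GPa

1.27 GPa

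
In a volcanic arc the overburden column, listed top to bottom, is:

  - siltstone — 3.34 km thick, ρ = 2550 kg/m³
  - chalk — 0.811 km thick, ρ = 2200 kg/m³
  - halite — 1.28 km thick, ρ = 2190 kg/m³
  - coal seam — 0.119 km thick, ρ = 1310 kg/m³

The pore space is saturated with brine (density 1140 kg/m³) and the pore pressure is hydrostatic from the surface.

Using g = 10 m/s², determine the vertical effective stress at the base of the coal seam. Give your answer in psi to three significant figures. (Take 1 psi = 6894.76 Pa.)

Overburden (lithostatic) stress σ_v:
siltstone: 2550 kg/m³ × 10 m/s² × 3340 m = 8.517×10^7 Pa = 85.17 MPa
chalk: 2200 kg/m³ × 10 m/s² × 811 m = 1.784×10^7 Pa = 17.84 MPa
halite: 2190 kg/m³ × 10 m/s² × 1280 m = 2.803×10^7 Pa = 28.03 MPa
coal seam: 1310 kg/m³ × 10 m/s² × 119 m = 1.559×10^6 Pa = 1.559 MPa
Total = 85.17 + 17.84 + 28.03 + 1.559 = 132.60 MPa
Pore pressure P_p = 1140 kg/m³ × 10 m/s² × 5550 m = 6.327×10^7 Pa = 63.27 MPa
Effective stress σ' = σ_v − P_p = 132.6 − 63.27 = 69.333 MPa = 10056 psi

10100 psi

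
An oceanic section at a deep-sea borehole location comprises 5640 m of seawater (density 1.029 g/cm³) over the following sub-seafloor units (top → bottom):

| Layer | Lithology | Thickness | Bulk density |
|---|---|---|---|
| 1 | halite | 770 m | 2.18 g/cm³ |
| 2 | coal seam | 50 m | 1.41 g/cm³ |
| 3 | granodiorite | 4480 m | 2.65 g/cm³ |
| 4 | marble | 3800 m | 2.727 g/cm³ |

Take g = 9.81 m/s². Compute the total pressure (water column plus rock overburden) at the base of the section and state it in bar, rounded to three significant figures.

2920 bar

seawater: 1029 kg/m³ × 9.81 m/s² × 5640 m = 5.693×10^7 Pa = 569.3 bar
halite: 2180 kg/m³ × 9.81 m/s² × 770 m = 1.647×10^7 Pa = 164.7 bar
coal seam: 1410 kg/m³ × 9.81 m/s² × 50 m = 6.916×10^5 Pa = 6.916 bar
granodiorite: 2650 kg/m³ × 9.81 m/s² × 4480 m = 1.165×10^8 Pa = 1165 bar
marble: 2727 kg/m³ × 9.81 m/s² × 3800 m = 1.017×10^8 Pa = 1017 bar
Total = 569.3 + 164.7 + 6.916 + 1165 + 1017 = 2922.1 bar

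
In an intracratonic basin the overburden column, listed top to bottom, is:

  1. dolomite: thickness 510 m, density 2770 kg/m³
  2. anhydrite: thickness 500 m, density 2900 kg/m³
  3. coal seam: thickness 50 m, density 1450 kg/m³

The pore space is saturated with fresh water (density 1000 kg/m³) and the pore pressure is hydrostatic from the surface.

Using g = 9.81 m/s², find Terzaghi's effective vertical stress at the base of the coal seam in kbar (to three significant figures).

0.184 kbar

Overburden (lithostatic) stress σ_v:
dolomite: 2770 kg/m³ × 9.81 m/s² × 510 m = 1.386×10^7 Pa = 13.86 MPa
anhydrite: 2900 kg/m³ × 9.81 m/s² × 500 m = 1.422×10^7 Pa = 14.22 MPa
coal seam: 1450 kg/m³ × 9.81 m/s² × 50 m = 7.112×10^5 Pa = 0.7112 MPa
Total = 13.86 + 14.22 + 0.7112 = 28.794 MPa
Pore pressure P_p = 1000 kg/m³ × 9.81 m/s² × 1060 m = 1.040×10^7 Pa = 10.40 MPa
Effective stress σ' = σ_v − P_p = 28.79 − 10.40 = 18.396 MPa = 0.18396 kbar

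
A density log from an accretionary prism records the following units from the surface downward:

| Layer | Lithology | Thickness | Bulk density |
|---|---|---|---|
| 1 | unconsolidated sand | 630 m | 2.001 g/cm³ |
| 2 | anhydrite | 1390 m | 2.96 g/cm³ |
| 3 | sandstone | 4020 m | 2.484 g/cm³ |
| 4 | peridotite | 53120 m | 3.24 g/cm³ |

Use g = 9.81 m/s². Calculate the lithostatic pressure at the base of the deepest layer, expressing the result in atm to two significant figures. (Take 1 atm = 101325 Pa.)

18000 atm

unconsolidated sand: 2001 kg/m³ × 9.81 m/s² × 630 m = 1.237×10^7 Pa = 122.1 atm
anhydrite: 2960 kg/m³ × 9.81 m/s² × 1390 m = 4.036×10^7 Pa = 398.3 atm
sandstone: 2484 kg/m³ × 9.81 m/s² × 4020 m = 9.796×10^7 Pa = 966.8 atm
peridotite: 3240 kg/m³ × 9.81 m/s² × 53120 m = 1.688×10^9 Pa = 16663 atm
Total = 122.1 + 398.3 + 966.8 + 16663 = 18150 atm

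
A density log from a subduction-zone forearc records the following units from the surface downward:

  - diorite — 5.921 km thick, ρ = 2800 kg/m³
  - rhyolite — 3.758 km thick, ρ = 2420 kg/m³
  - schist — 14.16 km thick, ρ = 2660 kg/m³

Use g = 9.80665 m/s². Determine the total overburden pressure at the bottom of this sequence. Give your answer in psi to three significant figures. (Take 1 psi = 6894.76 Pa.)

diorite: 2800 kg/m³ × 9.80665 m/s² × 5921 m = 1.626×10^8 Pa = 23581 psi
rhyolite: 2420 kg/m³ × 9.80665 m/s² × 3758 m = 8.919×10^7 Pa = 12935 psi
schist: 2660 kg/m³ × 9.80665 m/s² × 14160 m = 3.694×10^8 Pa = 53573 psi
Total = 23581 + 12935 + 53573 = 90089 psi

90100 psi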